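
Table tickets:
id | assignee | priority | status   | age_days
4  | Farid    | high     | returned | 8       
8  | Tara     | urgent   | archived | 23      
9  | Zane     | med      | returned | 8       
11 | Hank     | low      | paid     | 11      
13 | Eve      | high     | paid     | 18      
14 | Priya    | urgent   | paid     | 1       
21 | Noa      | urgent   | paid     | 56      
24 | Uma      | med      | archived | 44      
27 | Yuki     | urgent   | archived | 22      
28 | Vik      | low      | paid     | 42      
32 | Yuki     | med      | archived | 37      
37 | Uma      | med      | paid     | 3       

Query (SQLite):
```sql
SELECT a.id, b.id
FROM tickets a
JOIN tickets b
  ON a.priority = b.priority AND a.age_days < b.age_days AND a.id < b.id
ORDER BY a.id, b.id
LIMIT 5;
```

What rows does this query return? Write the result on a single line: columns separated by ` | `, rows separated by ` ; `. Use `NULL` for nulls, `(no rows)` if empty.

4 | 13 ; 8 | 21 ; 9 | 24 ; 9 | 32 ; 11 | 28

Pairs (a,b) with same priority, a.age_days < b.age_days, a.id < b.id.
priority groups: high:{4,13} low:{11,28} med:{9,24,32,37} urgent:{8,14,21,27}
Ordered by (a.id, b.id); first 5.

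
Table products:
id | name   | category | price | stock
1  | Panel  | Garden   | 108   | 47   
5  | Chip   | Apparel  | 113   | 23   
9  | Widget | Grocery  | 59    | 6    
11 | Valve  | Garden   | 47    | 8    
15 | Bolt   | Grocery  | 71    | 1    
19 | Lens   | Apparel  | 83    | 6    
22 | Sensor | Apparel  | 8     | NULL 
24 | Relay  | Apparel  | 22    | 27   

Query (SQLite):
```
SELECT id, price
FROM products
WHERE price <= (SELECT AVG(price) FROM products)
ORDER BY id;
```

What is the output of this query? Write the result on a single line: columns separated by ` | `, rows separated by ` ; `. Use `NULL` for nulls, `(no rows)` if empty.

Scalar subquery: AVG(price) over all products rows = 63.875.
Keep rows where price <= that value.

9 | 59 ; 11 | 47 ; 22 | 8 ; 24 | 22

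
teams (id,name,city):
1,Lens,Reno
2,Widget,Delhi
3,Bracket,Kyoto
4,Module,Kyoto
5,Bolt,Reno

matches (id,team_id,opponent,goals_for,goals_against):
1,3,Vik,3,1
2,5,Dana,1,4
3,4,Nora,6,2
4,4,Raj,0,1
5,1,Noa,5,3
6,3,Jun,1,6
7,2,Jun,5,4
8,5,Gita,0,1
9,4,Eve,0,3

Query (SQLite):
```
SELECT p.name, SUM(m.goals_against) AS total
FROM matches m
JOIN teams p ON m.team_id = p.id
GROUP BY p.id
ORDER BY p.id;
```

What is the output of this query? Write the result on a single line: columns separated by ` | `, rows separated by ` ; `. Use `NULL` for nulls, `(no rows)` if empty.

Lens | 3 ; Widget | 4 ; Bracket | 7 ; Module | 6 ; Bolt | 5

Join each matches row to its teams via team_id.
Group joined rows by teams.id; compute SUM(m.goals_against) per group.
  1: ids {5} → SUM(m.goals_against)=3
  2: ids {7} → SUM(m.goals_against)=4
  3: ids {1, 6} → SUM(m.goals_against)=7
  4: ids {3, 4, 9} → SUM(m.goals_against)=6
  5: ids {2, 8} → SUM(m.goals_against)=5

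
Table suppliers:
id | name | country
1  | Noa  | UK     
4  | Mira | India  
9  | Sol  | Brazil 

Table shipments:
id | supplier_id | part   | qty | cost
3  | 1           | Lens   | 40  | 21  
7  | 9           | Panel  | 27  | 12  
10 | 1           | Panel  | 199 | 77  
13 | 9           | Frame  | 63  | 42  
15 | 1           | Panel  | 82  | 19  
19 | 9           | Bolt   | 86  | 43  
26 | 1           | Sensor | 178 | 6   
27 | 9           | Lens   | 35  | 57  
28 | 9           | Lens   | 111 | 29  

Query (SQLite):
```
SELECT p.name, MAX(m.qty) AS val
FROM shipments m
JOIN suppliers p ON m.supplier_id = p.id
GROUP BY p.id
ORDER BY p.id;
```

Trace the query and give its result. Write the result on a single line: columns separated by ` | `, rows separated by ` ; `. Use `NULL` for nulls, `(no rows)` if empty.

Join each shipments row to its suppliers via supplier_id.
Group joined rows by suppliers.id; compute MAX(m.qty) per group.
  1: ids {3, 10, 15, 26} → MAX(m.qty)=199
  9: ids {7, 13, 19, 27, 28} → MAX(m.qty)=111

Noa | 199 ; Sol | 111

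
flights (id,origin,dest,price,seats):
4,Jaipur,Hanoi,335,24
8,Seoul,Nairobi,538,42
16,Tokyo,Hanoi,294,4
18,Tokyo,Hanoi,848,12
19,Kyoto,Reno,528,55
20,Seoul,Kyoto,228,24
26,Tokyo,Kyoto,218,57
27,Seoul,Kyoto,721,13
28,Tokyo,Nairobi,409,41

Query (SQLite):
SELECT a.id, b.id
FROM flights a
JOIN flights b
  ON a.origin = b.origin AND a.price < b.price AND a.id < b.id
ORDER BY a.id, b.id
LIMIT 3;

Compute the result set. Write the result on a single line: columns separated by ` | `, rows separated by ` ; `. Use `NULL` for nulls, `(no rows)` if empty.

Pairs (a,b) with same origin, a.price < b.price, a.id < b.id.
origin groups: Jaipur:{4} Kyoto:{19} Seoul:{8,20,27} Tokyo:{16,18,26,28}
Ordered by (a.id, b.id); first 3.

8 | 27 ; 16 | 18 ; 16 | 28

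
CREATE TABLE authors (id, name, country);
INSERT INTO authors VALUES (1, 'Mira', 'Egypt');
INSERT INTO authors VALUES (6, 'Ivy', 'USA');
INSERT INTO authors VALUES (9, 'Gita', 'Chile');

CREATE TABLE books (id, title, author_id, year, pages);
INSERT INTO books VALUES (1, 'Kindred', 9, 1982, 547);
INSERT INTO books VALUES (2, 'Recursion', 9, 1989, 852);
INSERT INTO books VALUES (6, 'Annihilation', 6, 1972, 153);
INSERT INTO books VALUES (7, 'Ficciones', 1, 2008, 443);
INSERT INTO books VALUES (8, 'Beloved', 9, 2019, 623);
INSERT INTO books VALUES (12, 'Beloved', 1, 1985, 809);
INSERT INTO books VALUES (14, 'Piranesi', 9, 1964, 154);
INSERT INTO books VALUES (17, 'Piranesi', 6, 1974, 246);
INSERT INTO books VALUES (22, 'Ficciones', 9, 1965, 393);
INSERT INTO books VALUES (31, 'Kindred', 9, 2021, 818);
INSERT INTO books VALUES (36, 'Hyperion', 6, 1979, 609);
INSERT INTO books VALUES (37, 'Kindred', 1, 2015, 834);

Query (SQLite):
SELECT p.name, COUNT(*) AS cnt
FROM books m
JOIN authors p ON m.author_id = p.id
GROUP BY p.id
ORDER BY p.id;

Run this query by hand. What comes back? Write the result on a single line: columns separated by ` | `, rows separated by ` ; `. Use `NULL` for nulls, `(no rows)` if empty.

Mira | 3 ; Ivy | 3 ; Gita | 6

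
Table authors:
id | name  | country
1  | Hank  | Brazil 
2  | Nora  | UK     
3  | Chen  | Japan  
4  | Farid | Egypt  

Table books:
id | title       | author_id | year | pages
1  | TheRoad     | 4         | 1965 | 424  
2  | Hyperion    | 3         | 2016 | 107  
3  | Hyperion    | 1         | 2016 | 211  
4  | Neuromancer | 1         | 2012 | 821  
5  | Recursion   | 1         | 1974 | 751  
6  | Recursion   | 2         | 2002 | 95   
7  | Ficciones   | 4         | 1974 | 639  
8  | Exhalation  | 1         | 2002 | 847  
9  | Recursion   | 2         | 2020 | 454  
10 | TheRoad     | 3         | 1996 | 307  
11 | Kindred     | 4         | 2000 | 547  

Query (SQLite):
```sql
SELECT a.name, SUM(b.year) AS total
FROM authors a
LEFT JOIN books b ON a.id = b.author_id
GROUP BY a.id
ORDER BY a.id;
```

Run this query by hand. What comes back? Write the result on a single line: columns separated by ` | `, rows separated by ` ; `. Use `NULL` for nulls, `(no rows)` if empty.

LEFT JOIN keeps every authors row; unmatched ones get NULL for books columns.
Group by authors.id and compute SUM(b.year). SUM over an all-NULL group is NULL.
  1: ids {3, 4, 5, 8} → SUM(b.year)=8004
  2: ids {6, 9} → SUM(b.year)=4022
  3: ids {2, 10} → SUM(b.year)=4012
  4: ids {1, 7, 11} → SUM(b.year)=5939

Hank | 8004 ; Nora | 4022 ; Chen | 4012 ; Farid | 5939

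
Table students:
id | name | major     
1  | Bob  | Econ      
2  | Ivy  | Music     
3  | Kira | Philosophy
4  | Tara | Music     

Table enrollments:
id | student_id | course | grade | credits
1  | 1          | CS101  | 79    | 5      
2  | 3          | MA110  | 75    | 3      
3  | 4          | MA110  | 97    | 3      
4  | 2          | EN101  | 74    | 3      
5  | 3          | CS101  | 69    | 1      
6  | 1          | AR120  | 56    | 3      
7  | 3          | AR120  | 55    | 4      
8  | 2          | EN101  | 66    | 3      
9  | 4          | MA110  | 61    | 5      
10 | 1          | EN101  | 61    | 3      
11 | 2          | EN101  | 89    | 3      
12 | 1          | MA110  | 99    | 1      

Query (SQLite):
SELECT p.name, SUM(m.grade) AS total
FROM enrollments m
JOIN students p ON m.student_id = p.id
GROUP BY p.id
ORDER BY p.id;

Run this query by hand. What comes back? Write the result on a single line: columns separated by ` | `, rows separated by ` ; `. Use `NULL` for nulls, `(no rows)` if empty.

Join each enrollments row to its students via student_id.
Group joined rows by students.id; compute SUM(m.grade) per group.
  1: ids {1, 6, 10, 12} → SUM(m.grade)=295
  2: ids {4, 8, 11} → SUM(m.grade)=229
  3: ids {2, 5, 7} → SUM(m.grade)=199
  4: ids {3, 9} → SUM(m.grade)=158

Bob | 295 ; Ivy | 229 ; Kira | 199 ; Tara | 158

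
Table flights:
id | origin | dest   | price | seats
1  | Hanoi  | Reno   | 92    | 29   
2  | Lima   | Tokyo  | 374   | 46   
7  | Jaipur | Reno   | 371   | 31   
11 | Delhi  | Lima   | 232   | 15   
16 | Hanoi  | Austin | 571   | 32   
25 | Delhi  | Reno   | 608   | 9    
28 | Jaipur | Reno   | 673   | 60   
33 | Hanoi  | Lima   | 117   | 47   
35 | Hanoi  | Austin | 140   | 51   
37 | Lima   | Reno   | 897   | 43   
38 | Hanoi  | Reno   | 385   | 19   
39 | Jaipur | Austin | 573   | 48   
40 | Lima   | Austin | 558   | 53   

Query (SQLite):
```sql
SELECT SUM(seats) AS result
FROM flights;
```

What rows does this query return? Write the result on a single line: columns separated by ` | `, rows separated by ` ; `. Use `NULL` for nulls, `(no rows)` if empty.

483

All seats values: [29, 46, 31, 15, 32, 9, 60, 47, 51, 43, 19, 48, 53].
SUM of non-NULL values = 483.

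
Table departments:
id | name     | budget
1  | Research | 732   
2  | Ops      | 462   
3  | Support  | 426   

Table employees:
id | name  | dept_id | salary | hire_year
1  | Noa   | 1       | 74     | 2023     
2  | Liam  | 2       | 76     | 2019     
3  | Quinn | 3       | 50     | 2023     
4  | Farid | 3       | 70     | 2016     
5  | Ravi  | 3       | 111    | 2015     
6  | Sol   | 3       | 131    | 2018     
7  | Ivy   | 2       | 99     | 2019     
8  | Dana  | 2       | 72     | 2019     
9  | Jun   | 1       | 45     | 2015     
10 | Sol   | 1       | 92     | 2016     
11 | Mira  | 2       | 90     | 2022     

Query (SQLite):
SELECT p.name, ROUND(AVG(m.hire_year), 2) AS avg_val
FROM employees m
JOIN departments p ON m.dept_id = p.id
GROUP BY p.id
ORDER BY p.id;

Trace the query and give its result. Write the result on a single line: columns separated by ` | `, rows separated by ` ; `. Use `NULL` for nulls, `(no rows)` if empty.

Research | 2018 ; Ops | 2019.75 ; Support | 2018

Join each employees row to its departments via dept_id.
Group joined rows by departments.id; compute ROUND(AVG(m.hire_year), 2) per group.
  1: ids {1, 9, 10} → ROUND(AVG(m.hire_year), 2)=2018
  2: ids {2, 7, 8, 11} → ROUND(AVG(m.hire_year), 2)=2019.75
  3: ids {3, 4, 5, 6} → ROUND(AVG(m.hire_year), 2)=2018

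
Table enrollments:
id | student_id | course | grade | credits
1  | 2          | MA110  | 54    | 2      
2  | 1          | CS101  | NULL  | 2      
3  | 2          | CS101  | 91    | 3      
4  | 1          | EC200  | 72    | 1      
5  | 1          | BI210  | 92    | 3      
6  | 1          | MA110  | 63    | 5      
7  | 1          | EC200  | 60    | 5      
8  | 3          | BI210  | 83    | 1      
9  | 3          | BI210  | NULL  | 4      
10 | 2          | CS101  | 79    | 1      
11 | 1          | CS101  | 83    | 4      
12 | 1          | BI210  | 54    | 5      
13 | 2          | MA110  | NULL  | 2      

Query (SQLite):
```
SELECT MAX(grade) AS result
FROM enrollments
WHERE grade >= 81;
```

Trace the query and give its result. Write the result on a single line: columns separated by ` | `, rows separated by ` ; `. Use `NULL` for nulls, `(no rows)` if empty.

Rows where grade >= 81 → grade values: [91, 92, 83, 83].
MAX of non-NULL values = 92.

92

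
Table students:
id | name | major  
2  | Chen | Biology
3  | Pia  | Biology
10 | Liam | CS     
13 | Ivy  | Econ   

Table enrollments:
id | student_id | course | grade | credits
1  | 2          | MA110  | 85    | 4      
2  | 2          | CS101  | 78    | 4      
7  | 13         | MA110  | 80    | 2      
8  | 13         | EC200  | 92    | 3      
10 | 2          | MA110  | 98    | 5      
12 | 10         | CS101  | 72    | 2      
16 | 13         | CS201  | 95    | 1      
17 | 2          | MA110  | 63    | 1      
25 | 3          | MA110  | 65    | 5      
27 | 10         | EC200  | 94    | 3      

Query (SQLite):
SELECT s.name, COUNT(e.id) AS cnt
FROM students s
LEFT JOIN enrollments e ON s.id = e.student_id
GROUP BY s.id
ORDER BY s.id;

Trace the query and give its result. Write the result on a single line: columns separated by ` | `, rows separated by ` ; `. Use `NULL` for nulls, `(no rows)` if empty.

Chen | 4 ; Pia | 1 ; Liam | 2 ; Ivy | 3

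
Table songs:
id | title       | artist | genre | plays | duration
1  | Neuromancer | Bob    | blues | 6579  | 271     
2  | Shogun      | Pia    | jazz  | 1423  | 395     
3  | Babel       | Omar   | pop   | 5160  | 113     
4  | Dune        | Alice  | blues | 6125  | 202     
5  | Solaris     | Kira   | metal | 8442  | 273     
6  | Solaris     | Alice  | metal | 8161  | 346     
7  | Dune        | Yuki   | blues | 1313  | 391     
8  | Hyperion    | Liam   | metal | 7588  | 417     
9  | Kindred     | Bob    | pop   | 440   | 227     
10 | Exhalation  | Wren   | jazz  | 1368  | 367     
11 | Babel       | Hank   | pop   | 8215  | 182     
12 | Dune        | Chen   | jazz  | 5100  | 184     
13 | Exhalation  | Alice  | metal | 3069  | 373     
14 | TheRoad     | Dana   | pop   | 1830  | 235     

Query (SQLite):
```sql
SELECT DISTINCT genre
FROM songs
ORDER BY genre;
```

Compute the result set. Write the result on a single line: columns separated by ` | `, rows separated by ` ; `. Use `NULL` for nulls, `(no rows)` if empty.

Collect distinct genre values from songs.

blues ; jazz ; metal ; pop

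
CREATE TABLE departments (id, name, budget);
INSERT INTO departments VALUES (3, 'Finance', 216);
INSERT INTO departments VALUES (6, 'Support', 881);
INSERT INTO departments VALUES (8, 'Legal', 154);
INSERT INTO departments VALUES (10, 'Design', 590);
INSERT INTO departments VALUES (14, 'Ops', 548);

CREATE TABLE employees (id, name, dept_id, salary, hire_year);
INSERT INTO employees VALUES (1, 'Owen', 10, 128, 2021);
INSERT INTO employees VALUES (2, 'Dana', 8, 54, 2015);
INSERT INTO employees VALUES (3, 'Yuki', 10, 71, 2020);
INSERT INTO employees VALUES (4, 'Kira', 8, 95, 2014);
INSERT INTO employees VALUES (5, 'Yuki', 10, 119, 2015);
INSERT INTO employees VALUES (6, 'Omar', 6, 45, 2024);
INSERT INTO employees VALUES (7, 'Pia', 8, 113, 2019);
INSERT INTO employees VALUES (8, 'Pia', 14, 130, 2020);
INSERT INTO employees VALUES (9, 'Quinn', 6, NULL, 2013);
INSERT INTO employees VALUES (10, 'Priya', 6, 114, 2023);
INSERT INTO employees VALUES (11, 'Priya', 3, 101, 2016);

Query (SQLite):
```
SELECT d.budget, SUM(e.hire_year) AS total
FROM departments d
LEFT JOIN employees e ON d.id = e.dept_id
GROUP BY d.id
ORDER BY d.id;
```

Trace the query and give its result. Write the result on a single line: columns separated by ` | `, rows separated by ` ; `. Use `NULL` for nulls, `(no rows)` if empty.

216 | 2016 ; 881 | 6060 ; 154 | 6048 ; 590 | 6056 ; 548 | 2020

LEFT JOIN keeps every departments row; unmatched ones get NULL for employees columns.
Group by departments.id and compute SUM(e.hire_year). SUM over an all-NULL group is NULL.
  3: ids {11} → SUM(e.hire_year)=2016
  6: ids {6, 9, 10} → SUM(e.hire_year)=6060
  8: ids {2, 4, 7} → SUM(e.hire_year)=6048
  10: ids {1, 3, 5} → SUM(e.hire_year)=6056
  14: ids {8} → SUM(e.hire_year)=2020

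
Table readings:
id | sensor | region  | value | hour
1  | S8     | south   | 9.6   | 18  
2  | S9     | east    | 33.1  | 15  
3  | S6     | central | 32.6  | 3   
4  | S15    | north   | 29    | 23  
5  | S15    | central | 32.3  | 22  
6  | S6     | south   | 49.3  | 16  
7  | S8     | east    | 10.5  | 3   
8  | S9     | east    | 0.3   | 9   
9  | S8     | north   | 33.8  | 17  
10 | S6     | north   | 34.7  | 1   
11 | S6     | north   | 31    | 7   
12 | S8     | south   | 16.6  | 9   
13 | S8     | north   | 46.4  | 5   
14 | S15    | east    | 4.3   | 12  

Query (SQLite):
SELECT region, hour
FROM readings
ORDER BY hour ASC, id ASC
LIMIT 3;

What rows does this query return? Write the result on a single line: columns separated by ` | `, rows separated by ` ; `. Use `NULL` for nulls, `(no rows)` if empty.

Sort by hour asc, tiebreak id asc: (1, id=10), (3, id=3), (3, id=7), (5, id=13), (7, id=11), (9, id=8) …. Take first 3.

north | 1 ; central | 3 ; east | 3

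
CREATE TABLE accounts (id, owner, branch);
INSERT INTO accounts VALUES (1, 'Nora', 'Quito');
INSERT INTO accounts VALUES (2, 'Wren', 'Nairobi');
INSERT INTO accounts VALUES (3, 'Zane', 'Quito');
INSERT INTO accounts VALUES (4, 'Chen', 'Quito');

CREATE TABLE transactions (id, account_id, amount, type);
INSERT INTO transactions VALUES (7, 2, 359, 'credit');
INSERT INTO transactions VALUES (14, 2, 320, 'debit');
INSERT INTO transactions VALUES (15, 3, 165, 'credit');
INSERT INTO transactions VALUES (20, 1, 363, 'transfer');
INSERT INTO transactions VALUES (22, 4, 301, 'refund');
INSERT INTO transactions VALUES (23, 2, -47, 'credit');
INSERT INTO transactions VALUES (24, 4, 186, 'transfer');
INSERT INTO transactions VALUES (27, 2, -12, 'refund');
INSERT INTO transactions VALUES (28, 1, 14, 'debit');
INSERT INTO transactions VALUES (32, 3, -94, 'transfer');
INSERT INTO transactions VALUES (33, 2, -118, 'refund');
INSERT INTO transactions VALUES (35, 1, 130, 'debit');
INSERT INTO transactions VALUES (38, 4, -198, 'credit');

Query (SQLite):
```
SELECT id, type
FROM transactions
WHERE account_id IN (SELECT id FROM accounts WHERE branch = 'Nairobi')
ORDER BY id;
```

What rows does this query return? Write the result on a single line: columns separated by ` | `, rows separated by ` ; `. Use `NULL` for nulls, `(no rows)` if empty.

7 | credit ; 14 | debit ; 23 | credit ; 27 | refund ; 33 | refund

Inner query: accounts.id where branch = 'Nairobi'.
Outer: keep transactions rows whose account_id is in that set.
Inner query → {2}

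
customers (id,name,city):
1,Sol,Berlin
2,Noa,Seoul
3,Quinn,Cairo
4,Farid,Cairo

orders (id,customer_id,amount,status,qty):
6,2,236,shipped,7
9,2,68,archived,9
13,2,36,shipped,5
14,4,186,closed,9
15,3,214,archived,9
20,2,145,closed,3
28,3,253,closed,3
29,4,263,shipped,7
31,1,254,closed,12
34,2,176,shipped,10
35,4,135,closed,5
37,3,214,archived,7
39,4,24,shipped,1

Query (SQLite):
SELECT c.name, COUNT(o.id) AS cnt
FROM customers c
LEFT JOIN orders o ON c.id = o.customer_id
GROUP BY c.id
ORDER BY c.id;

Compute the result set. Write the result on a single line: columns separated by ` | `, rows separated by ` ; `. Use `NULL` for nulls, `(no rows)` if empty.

Sol | 1 ; Noa | 5 ; Quinn | 3 ; Farid | 4

LEFT JOIN keeps every customers row; unmatched ones get NULL for orders columns.
Group by customers.id and compute COUNT(o.id). COUNT(col) of an all-NULL group is 0.
  1: ids {31} → COUNT(o.id)=1
  2: ids {6, 9, 13, 20, 34} → COUNT(o.id)=5
  3: ids {15, 28, 37} → COUNT(o.id)=3
  4: ids {14, 29, 35, 39} → COUNT(o.id)=4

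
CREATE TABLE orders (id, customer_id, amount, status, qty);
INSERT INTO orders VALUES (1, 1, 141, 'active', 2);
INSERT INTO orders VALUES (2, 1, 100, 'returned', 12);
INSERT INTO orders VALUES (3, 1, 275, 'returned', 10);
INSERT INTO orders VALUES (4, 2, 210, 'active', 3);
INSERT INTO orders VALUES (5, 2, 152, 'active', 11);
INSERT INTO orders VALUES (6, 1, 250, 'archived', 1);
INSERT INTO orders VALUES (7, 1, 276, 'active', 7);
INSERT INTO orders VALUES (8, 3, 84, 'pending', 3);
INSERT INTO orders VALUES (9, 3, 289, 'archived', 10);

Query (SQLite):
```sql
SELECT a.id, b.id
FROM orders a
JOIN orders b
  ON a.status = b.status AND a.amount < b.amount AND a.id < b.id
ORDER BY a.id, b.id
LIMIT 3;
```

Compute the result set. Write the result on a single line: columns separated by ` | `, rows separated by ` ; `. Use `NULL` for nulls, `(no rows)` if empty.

1 | 4 ; 1 | 5 ; 1 | 7

Pairs (a,b) with same status, a.amount < b.amount, a.id < b.id.
status groups: active:{1,4,5,7} archived:{6,9} pending:{8} returned:{2,3}
Ordered by (a.id, b.id); first 3.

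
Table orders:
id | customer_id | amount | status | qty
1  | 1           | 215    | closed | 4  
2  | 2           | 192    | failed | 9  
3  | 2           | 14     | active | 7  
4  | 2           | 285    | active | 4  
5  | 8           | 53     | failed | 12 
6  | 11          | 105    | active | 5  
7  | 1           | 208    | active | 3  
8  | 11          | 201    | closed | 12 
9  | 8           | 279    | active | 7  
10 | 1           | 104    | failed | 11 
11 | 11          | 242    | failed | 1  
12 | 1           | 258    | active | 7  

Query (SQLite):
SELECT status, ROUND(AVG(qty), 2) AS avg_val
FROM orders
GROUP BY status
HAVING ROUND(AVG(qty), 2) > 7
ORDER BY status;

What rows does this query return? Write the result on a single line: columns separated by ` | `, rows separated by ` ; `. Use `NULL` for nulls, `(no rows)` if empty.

closed | 8 ; failed | 8.25

Partition orders by status; compute ROUND(AVG(qty), 2) within each group.
HAVING: keep groups where ROUND(AVG(qty), 2) > 7.
  active: ids {3, 4, 6, 7, 9, 12} → ROUND(AVG(qty), 2)=5.5
  closed: ids {1, 8} → ROUND(AVG(qty), 2)=8
  failed: ids {2, 5, 10, 11} → ROUND(AVG(qty), 2)=8.25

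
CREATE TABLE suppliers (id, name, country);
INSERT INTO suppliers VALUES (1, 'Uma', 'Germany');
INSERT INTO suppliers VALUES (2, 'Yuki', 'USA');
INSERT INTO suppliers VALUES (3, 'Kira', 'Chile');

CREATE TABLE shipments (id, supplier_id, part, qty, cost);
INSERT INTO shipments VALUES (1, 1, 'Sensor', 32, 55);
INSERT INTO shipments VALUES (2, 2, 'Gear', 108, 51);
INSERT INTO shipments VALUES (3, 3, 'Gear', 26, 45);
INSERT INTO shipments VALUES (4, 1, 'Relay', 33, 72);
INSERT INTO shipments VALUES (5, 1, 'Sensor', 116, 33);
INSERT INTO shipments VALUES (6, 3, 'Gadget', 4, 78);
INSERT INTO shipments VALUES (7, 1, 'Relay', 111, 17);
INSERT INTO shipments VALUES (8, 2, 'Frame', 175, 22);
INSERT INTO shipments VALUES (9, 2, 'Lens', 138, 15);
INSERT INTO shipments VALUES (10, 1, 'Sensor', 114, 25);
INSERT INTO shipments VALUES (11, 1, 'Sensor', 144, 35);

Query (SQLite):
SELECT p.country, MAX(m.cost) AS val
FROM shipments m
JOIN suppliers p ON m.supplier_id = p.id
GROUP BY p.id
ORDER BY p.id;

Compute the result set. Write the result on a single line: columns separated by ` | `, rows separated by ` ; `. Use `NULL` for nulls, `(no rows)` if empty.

Join each shipments row to its suppliers via supplier_id.
Group joined rows by suppliers.id; compute MAX(m.cost) per group.
  1: ids {1, 4, 5, 7, 10, 11} → MAX(m.cost)=72
  2: ids {2, 8, 9} → MAX(m.cost)=51
  3: ids {3, 6} → MAX(m.cost)=78

Germany | 72 ; USA | 51 ; Chile | 78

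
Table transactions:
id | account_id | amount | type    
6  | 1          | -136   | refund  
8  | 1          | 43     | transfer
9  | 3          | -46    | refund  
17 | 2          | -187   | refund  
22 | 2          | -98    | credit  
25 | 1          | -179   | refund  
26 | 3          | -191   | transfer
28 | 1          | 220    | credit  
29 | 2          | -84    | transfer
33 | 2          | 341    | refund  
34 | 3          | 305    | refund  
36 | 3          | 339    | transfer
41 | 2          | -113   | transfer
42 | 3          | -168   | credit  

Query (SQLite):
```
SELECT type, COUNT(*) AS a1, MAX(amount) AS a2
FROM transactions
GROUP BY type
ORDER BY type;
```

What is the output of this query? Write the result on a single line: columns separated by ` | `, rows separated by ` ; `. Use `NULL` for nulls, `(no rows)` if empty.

credit | 3 | 220 ; refund | 6 | 341 ; transfer | 5 | 339

Group transactions by type.
Per group compute: COUNT(*), MAX(amount).
  credit: ids {22, 28, 42} → COUNT(*)=3, MAX(amount)=220
  refund: ids {6, 9, 17, 25, 33, 34} → COUNT(*)=6, MAX(amount)=341
  transfer: ids {8, 26, 29, 36, 41} → COUNT(*)=5, MAX(amount)=339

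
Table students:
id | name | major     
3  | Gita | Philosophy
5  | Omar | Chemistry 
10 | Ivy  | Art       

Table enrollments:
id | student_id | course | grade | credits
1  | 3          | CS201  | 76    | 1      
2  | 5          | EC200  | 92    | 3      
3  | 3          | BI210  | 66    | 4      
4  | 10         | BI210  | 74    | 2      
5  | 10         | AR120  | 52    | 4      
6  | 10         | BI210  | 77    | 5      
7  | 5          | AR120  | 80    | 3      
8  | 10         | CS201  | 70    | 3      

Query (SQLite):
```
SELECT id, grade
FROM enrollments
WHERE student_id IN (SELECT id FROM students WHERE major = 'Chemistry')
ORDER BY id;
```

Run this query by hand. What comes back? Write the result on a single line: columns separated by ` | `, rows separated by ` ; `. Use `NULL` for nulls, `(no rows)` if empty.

2 | 92 ; 7 | 80

Inner query: students.id where major = 'Chemistry'.
Outer: keep enrollments rows whose student_id is in that set.
Inner query → {5}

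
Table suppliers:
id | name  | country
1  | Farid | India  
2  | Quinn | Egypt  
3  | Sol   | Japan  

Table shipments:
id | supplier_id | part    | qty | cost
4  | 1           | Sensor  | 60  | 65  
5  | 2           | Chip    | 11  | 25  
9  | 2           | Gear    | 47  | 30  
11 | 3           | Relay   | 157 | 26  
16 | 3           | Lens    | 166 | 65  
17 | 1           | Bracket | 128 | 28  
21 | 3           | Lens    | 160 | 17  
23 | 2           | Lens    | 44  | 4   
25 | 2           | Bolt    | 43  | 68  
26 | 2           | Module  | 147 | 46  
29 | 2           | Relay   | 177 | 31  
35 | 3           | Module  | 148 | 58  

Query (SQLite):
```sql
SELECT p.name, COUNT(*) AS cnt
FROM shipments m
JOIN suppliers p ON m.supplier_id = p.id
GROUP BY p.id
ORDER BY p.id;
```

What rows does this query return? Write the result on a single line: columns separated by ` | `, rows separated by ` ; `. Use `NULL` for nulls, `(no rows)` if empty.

Join each shipments row to its suppliers via supplier_id.
Group joined rows by suppliers.id; compute COUNT(*) per group.
  1: ids {4, 17} → COUNT(*)=2
  2: ids {5, 9, 23, 25, 26, 29} → COUNT(*)=6
  3: ids {11, 16, 21, 35} → COUNT(*)=4

Farid | 2 ; Quinn | 6 ; Sol | 4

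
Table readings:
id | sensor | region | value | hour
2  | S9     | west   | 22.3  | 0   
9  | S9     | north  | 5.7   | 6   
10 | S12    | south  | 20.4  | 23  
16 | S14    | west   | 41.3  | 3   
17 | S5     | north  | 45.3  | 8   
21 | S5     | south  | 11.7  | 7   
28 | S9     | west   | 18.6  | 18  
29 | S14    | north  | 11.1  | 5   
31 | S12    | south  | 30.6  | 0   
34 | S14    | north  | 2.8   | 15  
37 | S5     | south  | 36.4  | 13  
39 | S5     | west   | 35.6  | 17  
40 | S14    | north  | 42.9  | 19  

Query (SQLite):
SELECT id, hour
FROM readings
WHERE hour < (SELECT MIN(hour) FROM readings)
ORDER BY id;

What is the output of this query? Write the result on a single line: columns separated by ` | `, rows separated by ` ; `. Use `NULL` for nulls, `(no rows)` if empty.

(no rows)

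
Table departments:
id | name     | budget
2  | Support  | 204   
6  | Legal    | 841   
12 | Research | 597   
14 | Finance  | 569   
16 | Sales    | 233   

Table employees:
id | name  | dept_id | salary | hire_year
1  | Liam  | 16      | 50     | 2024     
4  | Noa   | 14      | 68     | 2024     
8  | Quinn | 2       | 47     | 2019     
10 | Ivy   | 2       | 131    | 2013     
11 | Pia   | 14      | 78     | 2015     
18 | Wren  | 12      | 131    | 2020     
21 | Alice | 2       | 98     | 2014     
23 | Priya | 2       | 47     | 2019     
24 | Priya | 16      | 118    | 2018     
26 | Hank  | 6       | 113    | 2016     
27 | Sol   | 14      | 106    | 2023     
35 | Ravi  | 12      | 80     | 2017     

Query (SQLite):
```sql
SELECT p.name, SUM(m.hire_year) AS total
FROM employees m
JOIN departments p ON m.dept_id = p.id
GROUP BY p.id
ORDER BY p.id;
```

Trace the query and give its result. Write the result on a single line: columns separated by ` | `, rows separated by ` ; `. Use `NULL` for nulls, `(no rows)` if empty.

Join each employees row to its departments via dept_id.
Group joined rows by departments.id; compute SUM(m.hire_year) per group.
  2: ids {8, 10, 21, 23} → SUM(m.hire_year)=8065
  6: ids {26} → SUM(m.hire_year)=2016
  12: ids {18, 35} → SUM(m.hire_year)=4037
  14: ids {4, 11, 27} → SUM(m.hire_year)=6062
  16: ids {1, 24} → SUM(m.hire_year)=4042

Support | 8065 ; Legal | 2016 ; Research | 4037 ; Finance | 6062 ; Sales | 4042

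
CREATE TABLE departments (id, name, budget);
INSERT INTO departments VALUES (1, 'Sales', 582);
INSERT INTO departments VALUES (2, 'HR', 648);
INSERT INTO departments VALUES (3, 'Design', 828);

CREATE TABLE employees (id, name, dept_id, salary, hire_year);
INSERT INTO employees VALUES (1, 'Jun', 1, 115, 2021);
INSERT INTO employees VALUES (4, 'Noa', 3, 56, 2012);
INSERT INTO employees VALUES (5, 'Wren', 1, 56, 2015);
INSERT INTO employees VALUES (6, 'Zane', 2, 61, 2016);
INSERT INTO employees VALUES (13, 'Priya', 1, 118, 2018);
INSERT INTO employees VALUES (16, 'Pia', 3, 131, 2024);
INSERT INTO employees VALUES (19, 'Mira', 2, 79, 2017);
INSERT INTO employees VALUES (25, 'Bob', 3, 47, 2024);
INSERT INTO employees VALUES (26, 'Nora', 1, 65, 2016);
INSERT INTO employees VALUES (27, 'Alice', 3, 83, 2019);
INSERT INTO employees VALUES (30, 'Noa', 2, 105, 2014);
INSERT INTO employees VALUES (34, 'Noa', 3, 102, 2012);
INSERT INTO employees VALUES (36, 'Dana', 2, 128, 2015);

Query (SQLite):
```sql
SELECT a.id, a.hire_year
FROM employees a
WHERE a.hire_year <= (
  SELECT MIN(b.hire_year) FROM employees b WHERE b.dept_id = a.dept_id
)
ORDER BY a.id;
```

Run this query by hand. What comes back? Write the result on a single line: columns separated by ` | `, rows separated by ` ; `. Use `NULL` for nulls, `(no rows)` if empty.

4 | 2012 ; 5 | 2015 ; 30 | 2014 ; 34 | 2012

For each employees row a, compute MIN(hire_year) over rows sharing a.dept_id.
Keep row a if a.hire_year <= that per-group MIN.
  dept_id=1: MIN(hire_year) = 2015
  dept_id=2: MIN(hire_year) = 2014
  dept_id=3: MIN(hire_year) = 2012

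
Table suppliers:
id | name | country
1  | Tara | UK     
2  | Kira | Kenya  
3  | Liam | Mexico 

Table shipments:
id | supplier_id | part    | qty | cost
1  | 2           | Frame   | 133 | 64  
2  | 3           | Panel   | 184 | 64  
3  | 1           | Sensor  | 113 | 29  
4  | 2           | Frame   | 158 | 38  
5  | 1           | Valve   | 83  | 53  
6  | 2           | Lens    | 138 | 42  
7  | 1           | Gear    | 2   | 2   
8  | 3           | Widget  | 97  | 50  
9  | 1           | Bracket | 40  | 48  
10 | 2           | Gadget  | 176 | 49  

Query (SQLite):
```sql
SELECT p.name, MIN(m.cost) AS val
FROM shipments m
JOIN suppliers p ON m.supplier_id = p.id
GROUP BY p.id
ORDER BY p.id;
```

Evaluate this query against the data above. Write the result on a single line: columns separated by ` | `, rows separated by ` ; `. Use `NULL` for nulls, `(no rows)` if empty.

Tara | 2 ; Kira | 38 ; Liam | 50

Join each shipments row to its suppliers via supplier_id.
Group joined rows by suppliers.id; compute MIN(m.cost) per group.
  1: ids {3, 5, 7, 9} → MIN(m.cost)=2
  2: ids {1, 4, 6, 10} → MIN(m.cost)=38
  3: ids {2, 8} → MIN(m.cost)=50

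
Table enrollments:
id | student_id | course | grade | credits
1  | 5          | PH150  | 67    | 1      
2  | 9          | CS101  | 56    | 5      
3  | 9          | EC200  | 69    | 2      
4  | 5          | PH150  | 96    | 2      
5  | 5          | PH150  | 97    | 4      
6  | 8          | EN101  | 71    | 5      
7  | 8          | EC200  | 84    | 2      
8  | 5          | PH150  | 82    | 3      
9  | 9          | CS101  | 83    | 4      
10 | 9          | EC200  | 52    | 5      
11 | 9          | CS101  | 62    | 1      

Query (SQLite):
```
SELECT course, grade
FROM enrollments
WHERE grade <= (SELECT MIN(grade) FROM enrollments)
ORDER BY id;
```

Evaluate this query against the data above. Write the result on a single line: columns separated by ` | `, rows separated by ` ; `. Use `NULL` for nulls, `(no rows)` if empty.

EC200 | 52

Scalar subquery: MIN(grade) over all enrollments rows = 52.
Keep rows where grade <= that value.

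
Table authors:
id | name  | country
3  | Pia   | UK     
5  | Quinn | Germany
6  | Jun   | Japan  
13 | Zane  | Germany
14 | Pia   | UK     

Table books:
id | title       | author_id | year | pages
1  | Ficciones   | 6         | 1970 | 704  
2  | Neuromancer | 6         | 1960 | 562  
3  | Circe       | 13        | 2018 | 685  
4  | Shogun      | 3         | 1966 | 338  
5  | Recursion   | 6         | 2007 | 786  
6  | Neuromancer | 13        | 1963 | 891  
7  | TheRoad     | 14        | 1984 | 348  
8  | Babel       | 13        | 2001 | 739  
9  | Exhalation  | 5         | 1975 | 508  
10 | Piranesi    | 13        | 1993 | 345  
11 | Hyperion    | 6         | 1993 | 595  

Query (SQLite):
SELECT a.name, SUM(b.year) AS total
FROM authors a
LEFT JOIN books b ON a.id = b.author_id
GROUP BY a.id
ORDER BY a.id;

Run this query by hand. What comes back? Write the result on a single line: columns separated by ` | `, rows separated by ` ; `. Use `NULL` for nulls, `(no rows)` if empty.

Pia | 1966 ; Quinn | 1975 ; Jun | 7930 ; Zane | 7975 ; Pia | 1984

LEFT JOIN keeps every authors row; unmatched ones get NULL for books columns.
Group by authors.id and compute SUM(b.year). SUM over an all-NULL group is NULL.
  3: ids {4} → SUM(b.year)=1966
  5: ids {9} → SUM(b.year)=1975
  6: ids {1, 2, 5, 11} → SUM(b.year)=7930
  13: ids {3, 6, 8, 10} → SUM(b.year)=7975
  14: ids {7} → SUM(b.year)=1984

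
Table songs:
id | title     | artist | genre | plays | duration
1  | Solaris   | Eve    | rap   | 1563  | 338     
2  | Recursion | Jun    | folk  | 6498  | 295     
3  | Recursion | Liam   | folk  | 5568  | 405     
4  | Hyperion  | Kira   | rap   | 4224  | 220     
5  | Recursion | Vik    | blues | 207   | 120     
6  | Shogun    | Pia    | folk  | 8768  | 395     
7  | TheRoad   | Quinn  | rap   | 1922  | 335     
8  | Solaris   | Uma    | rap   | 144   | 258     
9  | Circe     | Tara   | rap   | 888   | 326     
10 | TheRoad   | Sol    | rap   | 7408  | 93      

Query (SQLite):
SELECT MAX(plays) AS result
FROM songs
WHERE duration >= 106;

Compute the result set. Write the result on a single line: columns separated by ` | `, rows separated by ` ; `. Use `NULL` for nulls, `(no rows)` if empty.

Rows where duration >= 106 → plays values: [1563, 6498, 5568, 4224, 207, 8768, 1922, 144, 888].
MAX of non-NULL values = 8768.

8768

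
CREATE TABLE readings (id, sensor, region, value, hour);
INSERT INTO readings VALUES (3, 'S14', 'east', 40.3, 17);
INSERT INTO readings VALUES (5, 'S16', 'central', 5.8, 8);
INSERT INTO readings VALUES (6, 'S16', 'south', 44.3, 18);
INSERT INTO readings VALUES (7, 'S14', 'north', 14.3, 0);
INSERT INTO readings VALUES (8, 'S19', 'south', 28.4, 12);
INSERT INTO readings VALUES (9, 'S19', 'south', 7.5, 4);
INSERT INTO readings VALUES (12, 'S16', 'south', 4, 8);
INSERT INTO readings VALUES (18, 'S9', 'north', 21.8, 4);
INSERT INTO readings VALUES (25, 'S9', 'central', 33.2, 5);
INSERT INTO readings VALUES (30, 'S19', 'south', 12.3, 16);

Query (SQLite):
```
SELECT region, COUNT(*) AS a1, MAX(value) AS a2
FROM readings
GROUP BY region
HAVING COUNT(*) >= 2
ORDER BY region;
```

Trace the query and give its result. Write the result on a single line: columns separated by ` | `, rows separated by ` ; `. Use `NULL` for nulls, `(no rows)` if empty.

central | 2 | 33.2 ; north | 2 | 21.8 ; south | 5 | 44.3

Group readings by region.
Per group compute: COUNT(*), MAX(value).
HAVING: drop groups with fewer than 2 rows.
  central: ids {5, 25} → COUNT(*)=2, MAX(value)=33.2
  east: ids {3} → COUNT(*)=1, MAX(value)=40.3
  north: ids {7, 18} → COUNT(*)=2, MAX(value)=21.8
  south: ids {6, 8, 9, 12, 30} → COUNT(*)=5, MAX(value)=44.3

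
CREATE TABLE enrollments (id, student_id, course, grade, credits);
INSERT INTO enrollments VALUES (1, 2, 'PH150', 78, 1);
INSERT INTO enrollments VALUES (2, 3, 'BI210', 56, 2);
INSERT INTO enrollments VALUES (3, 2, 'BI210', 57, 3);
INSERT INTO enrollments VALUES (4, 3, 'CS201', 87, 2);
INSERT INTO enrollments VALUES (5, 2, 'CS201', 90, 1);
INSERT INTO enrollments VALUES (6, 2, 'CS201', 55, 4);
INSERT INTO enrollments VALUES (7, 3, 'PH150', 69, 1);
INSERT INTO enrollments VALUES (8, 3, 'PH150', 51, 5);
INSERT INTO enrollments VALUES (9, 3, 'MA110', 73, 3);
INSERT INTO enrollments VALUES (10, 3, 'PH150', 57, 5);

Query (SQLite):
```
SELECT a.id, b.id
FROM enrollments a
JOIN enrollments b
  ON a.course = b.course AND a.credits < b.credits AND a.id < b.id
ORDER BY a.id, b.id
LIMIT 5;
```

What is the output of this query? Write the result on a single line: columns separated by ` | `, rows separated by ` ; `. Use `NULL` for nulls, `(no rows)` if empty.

1 | 8 ; 1 | 10 ; 2 | 3 ; 4 | 6 ; 5 | 6

Pairs (a,b) with same course, a.credits < b.credits, a.id < b.id.
course groups: BI210:{2,3} CS201:{4,5,6} MA110:{9} PH150:{1,7,8,10}
Ordered by (a.id, b.id); first 5.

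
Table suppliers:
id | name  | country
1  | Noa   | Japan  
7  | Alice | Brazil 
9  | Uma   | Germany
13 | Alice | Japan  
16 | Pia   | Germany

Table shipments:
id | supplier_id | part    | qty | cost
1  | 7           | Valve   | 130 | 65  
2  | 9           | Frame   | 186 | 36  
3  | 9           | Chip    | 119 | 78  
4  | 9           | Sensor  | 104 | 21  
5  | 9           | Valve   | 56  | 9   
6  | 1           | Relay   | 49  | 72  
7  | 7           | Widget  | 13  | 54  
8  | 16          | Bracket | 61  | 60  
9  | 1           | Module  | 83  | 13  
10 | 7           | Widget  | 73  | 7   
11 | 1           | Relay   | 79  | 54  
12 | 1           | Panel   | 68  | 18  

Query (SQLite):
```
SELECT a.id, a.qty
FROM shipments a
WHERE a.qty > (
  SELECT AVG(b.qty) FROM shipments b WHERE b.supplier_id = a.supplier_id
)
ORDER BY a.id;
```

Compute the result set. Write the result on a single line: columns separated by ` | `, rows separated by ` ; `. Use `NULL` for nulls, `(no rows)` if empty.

1 | 130 ; 2 | 186 ; 3 | 119 ; 9 | 83 ; 10 | 73 ; 11 | 79

For each shipments row a, compute AVG(qty) over rows sharing a.supplier_id.
Keep row a if a.qty > that per-group AVG.
  supplier_id=1: AVG(qty) = 69.75
  supplier_id=7: AVG(qty) = 72.0
  supplier_id=9: AVG(qty) = 116.25
  supplier_id=16: AVG(qty) = 61.0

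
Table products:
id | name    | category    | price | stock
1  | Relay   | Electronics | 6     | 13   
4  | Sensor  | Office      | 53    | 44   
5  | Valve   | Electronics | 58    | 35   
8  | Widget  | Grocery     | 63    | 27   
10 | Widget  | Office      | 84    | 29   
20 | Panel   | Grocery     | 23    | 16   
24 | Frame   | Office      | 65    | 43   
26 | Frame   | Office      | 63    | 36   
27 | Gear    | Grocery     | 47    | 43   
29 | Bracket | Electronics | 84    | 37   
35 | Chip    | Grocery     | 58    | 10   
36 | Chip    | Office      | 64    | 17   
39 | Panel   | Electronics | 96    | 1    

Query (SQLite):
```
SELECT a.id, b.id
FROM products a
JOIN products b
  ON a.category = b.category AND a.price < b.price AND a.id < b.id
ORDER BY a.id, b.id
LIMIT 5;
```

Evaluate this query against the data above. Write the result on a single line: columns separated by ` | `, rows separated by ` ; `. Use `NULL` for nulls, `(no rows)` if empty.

1 | 5 ; 1 | 29 ; 1 | 39 ; 4 | 10 ; 4 | 24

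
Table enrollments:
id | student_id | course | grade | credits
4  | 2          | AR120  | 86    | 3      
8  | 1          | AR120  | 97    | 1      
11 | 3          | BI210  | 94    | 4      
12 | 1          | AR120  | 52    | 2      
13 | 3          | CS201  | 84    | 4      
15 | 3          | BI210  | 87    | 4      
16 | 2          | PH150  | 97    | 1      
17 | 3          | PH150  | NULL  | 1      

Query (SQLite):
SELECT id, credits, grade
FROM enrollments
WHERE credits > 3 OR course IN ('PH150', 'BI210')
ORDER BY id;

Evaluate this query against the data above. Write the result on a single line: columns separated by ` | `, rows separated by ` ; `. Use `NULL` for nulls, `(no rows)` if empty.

11 | 4 | 94 ; 13 | 4 | 84 ; 15 | 4 | 87 ; 16 | 1 | 97 ; 17 | 1 | NULL

credits > 3: ids {11, 13, 15}
course IN ('PH150', 'BI210'): ids {11, 15, 16, 17}
Combine with OR.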